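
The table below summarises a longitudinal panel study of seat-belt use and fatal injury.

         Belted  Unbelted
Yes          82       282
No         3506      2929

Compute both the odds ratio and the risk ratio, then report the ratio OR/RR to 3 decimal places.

Reading the table with exposure as columns: a = 82 (Belted, case), b = 3506 (Belted, non-case), c = 282 (Unbelted, case), d = 2929.
OR = (82·2929)/(3506·282) = 240178/988692 = 0.24292
Risk in exposed = 82/3588 = 0.02285; risk in unexposed = 282/3211 = 0.08782; RR = 0.26023
OR/RR = 0.24292 / 0.26023 = 0.93351
The outcome is rare in both groups, so OR ≈ RR (ratio near 1).

0.934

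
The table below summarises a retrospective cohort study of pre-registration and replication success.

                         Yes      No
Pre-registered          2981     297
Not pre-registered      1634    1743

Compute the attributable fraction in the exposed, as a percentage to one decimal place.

Cells: a = 2981, b = 297, c = 1634, d = 1743.
Risk in exposed = 2981/3278 = 0.90940; risk in unexposed = 1634/3377 = 0.48386.
RR = 0.90940/0.48386 = 1.87946
AR% = (RR − 1)/RR × 100 = (1.87946 − 1)/1.87946 × 100 = 46.7931%

46.8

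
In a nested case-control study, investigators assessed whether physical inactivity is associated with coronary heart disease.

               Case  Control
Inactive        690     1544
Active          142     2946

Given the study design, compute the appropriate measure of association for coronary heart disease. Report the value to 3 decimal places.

Cells: a = 690, b = 1544, c = 142, d = 2946.
This is a nested case-control study: participants were sampled on outcome status, so risks in the source population cannot be estimated directly — relative risk is not valid here. The odds ratio is the appropriate measure.
OR = (a·d)/(b·c) = (690 × 2946) / (1544 × 142) = 2032740 / 219248 = 9.27142

9.271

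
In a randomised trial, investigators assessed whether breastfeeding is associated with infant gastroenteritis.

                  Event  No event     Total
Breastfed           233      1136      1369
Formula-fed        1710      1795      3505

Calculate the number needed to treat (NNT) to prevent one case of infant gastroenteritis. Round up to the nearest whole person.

Risk in treated group = 233/1369 = 0.17020; risk in control = 1710/3505 = 0.48787.
Absolute risk reduction = 0.48787 − 0.17020 = 0.31768
NNT = 1 / ARR = 1 / 0.31768 = 3.148 → round up → 4

4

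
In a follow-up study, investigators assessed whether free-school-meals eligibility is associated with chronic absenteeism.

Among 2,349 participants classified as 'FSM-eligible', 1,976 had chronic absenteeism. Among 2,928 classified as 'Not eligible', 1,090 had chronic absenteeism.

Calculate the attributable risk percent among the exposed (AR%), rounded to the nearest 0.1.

55.7

From the description: a = 1976, b = 373, c = 1090, d = 1838.
Risk in exposed = 1976/2349 = 0.84121; risk in unexposed = 1090/2928 = 0.37227.
RR = 0.84121/0.37227 = 2.25969
AR% = (RR − 1)/RR × 100 = (2.25969 − 1)/2.25969 × 100 = 55.7461%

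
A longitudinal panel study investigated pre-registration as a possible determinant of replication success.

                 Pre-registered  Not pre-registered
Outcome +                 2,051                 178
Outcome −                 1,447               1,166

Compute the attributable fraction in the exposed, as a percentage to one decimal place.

Reading the table with exposure as columns: a = 2051 (Pre-registered, case), b = 1447 (Pre-registered, non-case), c = 178 (Not pre-registered, case), d = 1166.
Risk in exposed = 2051/3498 = 0.58634; risk in unexposed = 178/1344 = 0.13244.
RR = 0.58634/0.13244 = 4.42716
AR% = (RR − 1)/RR × 100 = (4.42716 − 1)/4.42716 × 100 = 77.4122%

77.4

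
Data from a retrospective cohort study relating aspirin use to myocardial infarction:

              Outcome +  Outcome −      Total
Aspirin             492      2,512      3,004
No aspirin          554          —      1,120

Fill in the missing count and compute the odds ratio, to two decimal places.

0.20

The missing cell is in the unexposed row: 1120 − 554 = 566.
So a = 492, b = 2512, c = 554, d = 566.
OR = (a·d)/(b·c) = (492 × 566) / (2512 × 554) = 278472 / 1391648 = 0.20010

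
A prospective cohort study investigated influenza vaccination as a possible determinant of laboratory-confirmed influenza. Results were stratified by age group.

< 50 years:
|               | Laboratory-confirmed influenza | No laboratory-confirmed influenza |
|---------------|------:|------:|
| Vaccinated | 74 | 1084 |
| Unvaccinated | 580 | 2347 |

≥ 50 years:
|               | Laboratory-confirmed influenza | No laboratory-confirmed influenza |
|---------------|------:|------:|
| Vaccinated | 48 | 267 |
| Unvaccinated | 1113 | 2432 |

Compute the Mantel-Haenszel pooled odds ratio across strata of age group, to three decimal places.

OR_MH = Σ(aᵢdᵢ/nᵢ) / Σ(bᵢcᵢ/nᵢ), where nᵢ is the stratum total.
Stratum 1 (< 50 years): n = 4085; a·d/n = 74·2347/4085 = 42.5160; b·c/n = 1084·580/4085 = 153.9094
Stratum 2 (≥ 50 years): n = 3860; a·d/n = 48·2432/3860 = 30.2425; b·c/n = 267·1113/3860 = 76.9873
OR_MH = (42.5160 + 30.2425) / (153.9094 + 76.9873) = 72.7585 / 230.8967 = 0.31511

0.315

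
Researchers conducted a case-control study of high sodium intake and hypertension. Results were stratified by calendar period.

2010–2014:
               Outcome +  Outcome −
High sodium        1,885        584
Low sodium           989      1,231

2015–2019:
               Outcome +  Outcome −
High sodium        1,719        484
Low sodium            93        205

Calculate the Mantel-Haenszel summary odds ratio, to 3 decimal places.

4.503

OR_MH = Σ(aᵢdᵢ/nᵢ) / Σ(bᵢcᵢ/nᵢ), where nᵢ is the stratum total.
Stratum 1 (2010–2014): n = 4689; a·d/n = 1885·1231/4689 = 494.8678; b·c/n = 584·989/4689 = 123.1768
Stratum 2 (2015–2019): n = 2501; a·d/n = 1719·205/2501 = 140.9016; b·c/n = 484·93/2501 = 17.9976
OR_MH = (494.8678 + 140.9016) / (123.1768 + 17.9976) = 635.7694 / 141.1744 = 4.50343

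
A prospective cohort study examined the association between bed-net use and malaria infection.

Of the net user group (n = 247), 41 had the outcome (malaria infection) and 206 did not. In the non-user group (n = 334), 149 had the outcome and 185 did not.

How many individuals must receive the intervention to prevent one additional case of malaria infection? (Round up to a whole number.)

Risk in treated group = 41/247 = 0.16599; risk in control = 149/334 = 0.44611.
Absolute risk reduction = 0.44611 − 0.16599 = 0.28012
NNT = 1 / ARR = 1 / 0.28012 = 3.570 → round up → 4

4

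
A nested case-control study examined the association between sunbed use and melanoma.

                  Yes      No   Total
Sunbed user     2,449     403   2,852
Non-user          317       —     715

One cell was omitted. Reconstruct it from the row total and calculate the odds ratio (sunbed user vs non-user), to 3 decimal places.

The missing cell is in the unexposed row: 715 − 317 = 398.
So a = 2449, b = 403, c = 317, d = 398.
OR = (a·d)/(b·c) = (2449 × 398) / (403 × 317) = 974702 / 127751 = 7.62970

7.630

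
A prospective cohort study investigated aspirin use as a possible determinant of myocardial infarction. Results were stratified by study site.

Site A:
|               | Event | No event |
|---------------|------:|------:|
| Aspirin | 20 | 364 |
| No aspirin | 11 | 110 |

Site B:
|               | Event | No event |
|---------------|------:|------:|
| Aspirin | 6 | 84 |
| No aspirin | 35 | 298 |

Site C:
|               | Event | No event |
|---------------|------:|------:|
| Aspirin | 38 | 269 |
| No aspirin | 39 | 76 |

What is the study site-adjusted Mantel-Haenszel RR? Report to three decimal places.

RR_MH = Σ(aᵢ·n₀ᵢ/nᵢ) / Σ(cᵢ·n₁ᵢ/nᵢ), with n₁ᵢ = aᵢ+bᵢ (exposed), n₀ᵢ = cᵢ+dᵢ (unexposed), nᵢ = n₁ᵢ+n₀ᵢ.
Stratum 1 (Site A): n₁ = 384, n₀ = 121, n = 505; a·n₀/n = 20·121/505 = 4.7921; c·n₁/n = 11·384/505 = 8.3644
Stratum 2 (Site B): n₁ = 90, n₀ = 333, n = 423; a·n₀/n = 6·333/423 = 4.7234; c·n₁/n = 35·90/423 = 7.4468
Stratum 3 (Site C): n₁ = 307, n₀ = 115, n = 422; a·n₀/n = 38·115/422 = 10.3555; c·n₁/n = 39·307/422 = 28.3720
RR_MH = (4.7921 + 4.7234 + 10.3555) / (8.3644 + 7.4468 + 28.3720) = 19.8709 / 44.1832 = 0.44974

0.450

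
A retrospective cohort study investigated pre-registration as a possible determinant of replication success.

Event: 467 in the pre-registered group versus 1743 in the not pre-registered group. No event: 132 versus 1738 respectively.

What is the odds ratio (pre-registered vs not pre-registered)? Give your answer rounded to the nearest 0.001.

3.528

From the description: a = 467, b = 132, c = 1743, d = 1738.
OR = (a·d)/(b·c) = (467 × 1738) / (132 × 1743) = 811646 / 230076 = 3.52773
The odds of replication success are about 3.53 times as high in the pre-registered group.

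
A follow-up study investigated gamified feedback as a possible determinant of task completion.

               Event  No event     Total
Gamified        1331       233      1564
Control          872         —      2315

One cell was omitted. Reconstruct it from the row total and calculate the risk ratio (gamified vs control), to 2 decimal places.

The missing cell is in the unexposed row: 2315 − 872 = 1443.
So a = 1331, b = 233, c = 872, d = 1443.
RR = [a/(a+b)] / [c/(c+d)] = (1331/1564) / (872/2315) = 0.85102/0.37667 = 2.25931

2.26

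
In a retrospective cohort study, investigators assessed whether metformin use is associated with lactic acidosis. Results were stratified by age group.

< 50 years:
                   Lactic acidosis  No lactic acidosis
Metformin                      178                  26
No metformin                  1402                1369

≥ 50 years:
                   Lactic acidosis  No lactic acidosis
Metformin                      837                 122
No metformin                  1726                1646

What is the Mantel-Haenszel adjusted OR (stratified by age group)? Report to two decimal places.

OR_MH = Σ(aᵢdᵢ/nᵢ) / Σ(bᵢcᵢ/nᵢ), where nᵢ is the stratum total.
Stratum 1 (< 50 years): n = 2975; a·d/n = 178·1369/2975 = 81.9099; b·c/n = 26·1402/2975 = 12.2528
Stratum 2 (≥ 50 years): n = 4331; a·d/n = 837·1646/4331 = 318.1025; b·c/n = 122·1726/4331 = 48.6197
OR_MH = (81.9099 + 318.1025) / (12.2528 + 48.6197) = 400.0124 / 60.8725 = 6.57132

6.57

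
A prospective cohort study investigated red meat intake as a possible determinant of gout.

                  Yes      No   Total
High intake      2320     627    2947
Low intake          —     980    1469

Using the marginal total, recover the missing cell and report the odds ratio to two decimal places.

The missing cell is in the unexposed row: 1469 − 980 = 489.
So a = 2320, b = 627, c = 489, d = 980.
OR = (a·d)/(b·c) = (2320 × 980) / (627 × 489) = 2273600 / 306603 = 7.41545

7.42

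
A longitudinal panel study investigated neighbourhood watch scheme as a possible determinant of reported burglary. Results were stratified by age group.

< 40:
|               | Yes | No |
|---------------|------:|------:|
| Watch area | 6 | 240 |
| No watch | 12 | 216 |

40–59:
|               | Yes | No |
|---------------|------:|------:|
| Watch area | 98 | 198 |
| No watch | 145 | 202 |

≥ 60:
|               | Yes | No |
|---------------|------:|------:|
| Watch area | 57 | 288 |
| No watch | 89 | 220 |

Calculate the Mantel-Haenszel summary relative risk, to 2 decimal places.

0.69

RR_MH = Σ(aᵢ·n₀ᵢ/nᵢ) / Σ(cᵢ·n₁ᵢ/nᵢ), with n₁ᵢ = aᵢ+bᵢ (exposed), n₀ᵢ = cᵢ+dᵢ (unexposed), nᵢ = n₁ᵢ+n₀ᵢ.
Stratum 1 (< 40): n₁ = 246, n₀ = 228, n = 474; a·n₀/n = 6·228/474 = 2.8861; c·n₁/n = 12·246/474 = 6.2278
Stratum 2 (40–59): n₁ = 296, n₀ = 347, n = 643; a·n₀/n = 98·347/643 = 52.8865; c·n₁/n = 145·296/643 = 66.7496
Stratum 3 (≥ 60): n₁ = 345, n₀ = 309, n = 654; a·n₀/n = 57·309/654 = 26.9312; c·n₁/n = 89·345/654 = 46.9495
RR_MH = (2.8861 + 52.8865 + 26.9312) / (6.2278 + 66.7496 + 46.9495) = 82.7037 / 119.9270 = 0.68962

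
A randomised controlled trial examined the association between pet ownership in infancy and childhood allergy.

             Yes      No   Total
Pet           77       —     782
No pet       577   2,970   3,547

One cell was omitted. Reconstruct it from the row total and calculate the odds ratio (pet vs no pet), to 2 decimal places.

The missing cell is in the exposed row: 782 − 77 = 705.
So a = 77, b = 705, c = 577, d = 2970.
OR = (a·d)/(b·c) = (77 × 2970) / (705 × 577) = 228690 / 406785 = 0.56219

0.56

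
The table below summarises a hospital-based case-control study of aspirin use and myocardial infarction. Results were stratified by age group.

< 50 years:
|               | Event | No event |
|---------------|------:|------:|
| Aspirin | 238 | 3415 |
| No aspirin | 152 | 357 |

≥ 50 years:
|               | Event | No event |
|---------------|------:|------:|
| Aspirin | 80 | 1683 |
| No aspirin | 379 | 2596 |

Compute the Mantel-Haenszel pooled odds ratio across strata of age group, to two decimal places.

0.25

OR_MH = Σ(aᵢdᵢ/nᵢ) / Σ(bᵢcᵢ/nᵢ), where nᵢ is the stratum total.
Stratum 1 (< 50 years): n = 4162; a·d/n = 238·357/4162 = 20.4147; b·c/n = 3415·152/4162 = 124.7189
Stratum 2 (≥ 50 years): n = 4738; a·d/n = 80·2596/4738 = 43.8328; b·c/n = 1683·379/4738 = 134.6258
OR_MH = (20.4147 + 43.8328) / (124.7189 + 134.6258) = 64.2475 / 259.3447 = 0.24773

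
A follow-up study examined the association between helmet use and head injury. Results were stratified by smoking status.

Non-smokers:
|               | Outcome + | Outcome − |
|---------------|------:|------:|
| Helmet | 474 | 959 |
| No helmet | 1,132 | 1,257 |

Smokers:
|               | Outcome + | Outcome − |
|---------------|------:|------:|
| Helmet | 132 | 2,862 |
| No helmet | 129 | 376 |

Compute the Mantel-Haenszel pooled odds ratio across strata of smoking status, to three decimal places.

OR_MH = Σ(aᵢdᵢ/nᵢ) / Σ(bᵢcᵢ/nᵢ), where nᵢ is the stratum total.
Stratum 1 (Non-smokers): n = 3822; a·d/n = 474·1257/3822 = 155.8917; b·c/n = 959·1132/3822 = 284.0366
Stratum 2 (Smokers): n = 3499; a·d/n = 132·376/3499 = 14.1846; b·c/n = 2862·129/3499 = 105.5153
OR_MH = (155.8917 + 14.1846) / (284.0366 + 105.5153) = 170.0763 / 389.5519 = 0.43659

0.437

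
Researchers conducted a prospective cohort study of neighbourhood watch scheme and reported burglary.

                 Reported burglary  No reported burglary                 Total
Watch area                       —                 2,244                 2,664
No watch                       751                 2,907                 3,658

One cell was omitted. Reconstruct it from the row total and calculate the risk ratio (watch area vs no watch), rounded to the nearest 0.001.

0.768

The missing cell is in the exposed row: 2664 − 2244 = 420.
So a = 420, b = 2244, c = 751, d = 2907.
RR = [a/(a+b)] / [c/(c+d)] = (420/2664) / (751/3658) = 0.15766/0.20530 = 0.76793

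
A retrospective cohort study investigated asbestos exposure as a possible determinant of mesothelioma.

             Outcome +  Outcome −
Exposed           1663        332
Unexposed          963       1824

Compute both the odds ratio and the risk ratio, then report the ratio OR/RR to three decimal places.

3.933

Cells: a = 1663, b = 332, c = 963, d = 1824.
OR = (1663·1824)/(332·963) = 3033312/319716 = 9.48752
Risk in exposed = 1663/1995 = 0.83358; risk in unexposed = 963/2787 = 0.34553; RR = 2.41246
OR/RR = 9.48752 / 2.41246 = 3.93272
The outcome is not rare, so the OR lies further from 1 than the RR.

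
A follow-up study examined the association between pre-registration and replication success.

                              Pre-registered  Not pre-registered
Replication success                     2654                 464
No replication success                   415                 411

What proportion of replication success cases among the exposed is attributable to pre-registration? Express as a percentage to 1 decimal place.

Reading the table with exposure as columns: a = 2654 (Pre-registered, case), b = 415 (Pre-registered, non-case), c = 464 (Not pre-registered, case), d = 411.
Risk in exposed = 2654/3069 = 0.86478; risk in unexposed = 464/875 = 0.53029.
RR = 0.86478/0.53029 = 1.63078
AR% = (RR − 1)/RR × 100 = (1.63078 − 1)/1.63078 × 100 = 38.6795%

38.7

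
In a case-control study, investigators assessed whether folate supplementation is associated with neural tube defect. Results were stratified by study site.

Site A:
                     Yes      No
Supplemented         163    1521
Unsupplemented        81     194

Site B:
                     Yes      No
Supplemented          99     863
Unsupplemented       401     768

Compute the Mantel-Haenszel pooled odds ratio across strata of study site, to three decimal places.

OR_MH = Σ(aᵢdᵢ/nᵢ) / Σ(bᵢcᵢ/nᵢ), where nᵢ is the stratum total.
Stratum 1 (Site A): n = 1959; a·d/n = 163·194/1959 = 16.1419; b·c/n = 1521·81/1959 = 62.8897
Stratum 2 (Site B): n = 2131; a·d/n = 99·768/2131 = 35.6790; b·c/n = 863·401/2131 = 162.3947
OR_MH = (16.1419 + 35.6790) / (62.8897 + 162.3947) = 51.8209 / 225.2844 = 0.23002

0.230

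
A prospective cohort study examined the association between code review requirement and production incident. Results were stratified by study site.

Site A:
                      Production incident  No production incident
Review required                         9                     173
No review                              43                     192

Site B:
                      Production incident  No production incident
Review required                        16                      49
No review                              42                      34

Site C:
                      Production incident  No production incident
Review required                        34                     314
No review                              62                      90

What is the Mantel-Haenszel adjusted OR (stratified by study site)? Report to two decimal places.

OR_MH = Σ(aᵢdᵢ/nᵢ) / Σ(bᵢcᵢ/nᵢ), where nᵢ is the stratum total.
Stratum 1 (Site A): n = 417; a·d/n = 9·192/417 = 4.1439; b·c/n = 173·43/417 = 17.8393
Stratum 2 (Site B): n = 141; a·d/n = 16·34/141 = 3.8582; b·c/n = 49·42/141 = 14.5957
Stratum 3 (Site C): n = 500; a·d/n = 34·90/500 = 6.1200; b·c/n = 314·62/500 = 38.9360
OR_MH = (4.1439 + 3.8582 + 6.1200) / (17.8393 + 14.5957 + 38.9360) = 14.1220 / 71.3711 = 0.19787

0.20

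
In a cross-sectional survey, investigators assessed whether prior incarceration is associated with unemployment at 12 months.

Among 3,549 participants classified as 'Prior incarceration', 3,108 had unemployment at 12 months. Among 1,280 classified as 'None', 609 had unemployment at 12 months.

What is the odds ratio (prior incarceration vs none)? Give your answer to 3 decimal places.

7.765

From the description: a = 3108, b = 441, c = 609, d = 671.
OR = (a·d)/(b·c) = (3108 × 671) / (441 × 609) = 2085468 / 268569 = 7.76511
The odds of unemployment at 12 months are about 7.77 times as high in the prior incarceration group.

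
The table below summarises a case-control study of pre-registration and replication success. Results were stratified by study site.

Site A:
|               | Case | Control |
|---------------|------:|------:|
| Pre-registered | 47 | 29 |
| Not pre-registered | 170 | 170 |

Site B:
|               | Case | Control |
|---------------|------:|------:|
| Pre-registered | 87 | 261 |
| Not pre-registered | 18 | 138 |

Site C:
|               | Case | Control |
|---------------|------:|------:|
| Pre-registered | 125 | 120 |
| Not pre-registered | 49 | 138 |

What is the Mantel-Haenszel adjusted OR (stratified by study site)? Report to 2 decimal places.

2.39

OR_MH = Σ(aᵢdᵢ/nᵢ) / Σ(bᵢcᵢ/nᵢ), where nᵢ is the stratum total.
Stratum 1 (Site A): n = 416; a·d/n = 47·170/416 = 19.2067; b·c/n = 29·170/416 = 11.8510
Stratum 2 (Site B): n = 504; a·d/n = 87·138/504 = 23.8214; b·c/n = 261·18/504 = 9.3214
Stratum 3 (Site C): n = 432; a·d/n = 125·138/432 = 39.9306; b·c/n = 120·49/432 = 13.6111
OR_MH = (19.2067 + 23.8214 + 39.9306) / (11.8510 + 9.3214 + 13.6111) = 82.9587 / 34.7835 = 2.38500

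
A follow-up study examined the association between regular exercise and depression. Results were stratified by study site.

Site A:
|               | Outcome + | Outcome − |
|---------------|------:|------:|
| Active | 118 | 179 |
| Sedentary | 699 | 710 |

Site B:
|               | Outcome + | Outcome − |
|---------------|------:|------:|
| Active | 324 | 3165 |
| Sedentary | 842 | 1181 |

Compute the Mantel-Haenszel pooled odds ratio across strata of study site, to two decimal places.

OR_MH = Σ(aᵢdᵢ/nᵢ) / Σ(bᵢcᵢ/nᵢ), where nᵢ is the stratum total.
Stratum 1 (Site A): n = 1706; a·d/n = 118·710/1706 = 49.1090; b·c/n = 179·699/1706 = 73.3417
Stratum 2 (Site B): n = 5512; a·d/n = 324·1181/5512 = 69.4202; b·c/n = 3165·842/5512 = 483.4779
OR_MH = (49.1090 + 69.4202) / (73.3417 + 483.4779) = 118.5292 / 556.8196 = 0.21287

0.21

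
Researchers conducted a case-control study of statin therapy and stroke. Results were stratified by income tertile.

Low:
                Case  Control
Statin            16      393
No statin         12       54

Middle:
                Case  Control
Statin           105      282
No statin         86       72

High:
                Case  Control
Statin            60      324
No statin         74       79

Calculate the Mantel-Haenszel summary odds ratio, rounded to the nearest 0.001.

0.247

OR_MH = Σ(aᵢdᵢ/nᵢ) / Σ(bᵢcᵢ/nᵢ), where nᵢ is the stratum total.
Stratum 1 (Low): n = 475; a·d/n = 16·54/475 = 1.8189; b·c/n = 393·12/475 = 9.9284
Stratum 2 (Middle): n = 545; a·d/n = 105·72/545 = 13.8716; b·c/n = 282·86/545 = 44.4991
Stratum 3 (High): n = 537; a·d/n = 60·79/537 = 8.8268; b·c/n = 324·74/537 = 44.6480
OR_MH = (1.8189 + 13.8716 + 8.8268) / (9.9284 + 44.4991 + 44.6480) = 24.5173 / 99.0755 = 0.24746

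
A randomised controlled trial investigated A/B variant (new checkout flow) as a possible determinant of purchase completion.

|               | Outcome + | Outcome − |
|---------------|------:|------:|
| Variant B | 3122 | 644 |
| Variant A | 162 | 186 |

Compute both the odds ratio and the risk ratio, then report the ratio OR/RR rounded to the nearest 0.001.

3.126

Cells: a = 3122, b = 644, c = 162, d = 186.
OR = (3122·186)/(644·162) = 580692/104328 = 5.56602
Risk in exposed = 3122/3766 = 0.82900; risk in unexposed = 162/348 = 0.46552; RR = 1.78081
OR/RR = 5.56602 / 1.78081 = 3.12556
The outcome is not rare, so the OR lies further from 1 than the RR.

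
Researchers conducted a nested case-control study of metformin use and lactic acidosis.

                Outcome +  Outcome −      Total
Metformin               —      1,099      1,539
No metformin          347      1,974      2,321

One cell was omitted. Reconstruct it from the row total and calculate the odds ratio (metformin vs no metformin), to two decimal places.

The missing cell is in the exposed row: 1539 − 1099 = 440.
So a = 440, b = 1099, c = 347, d = 1974.
OR = (a·d)/(b·c) = (440 × 1974) / (1099 × 347) = 868560 / 381353 = 2.27757

2.28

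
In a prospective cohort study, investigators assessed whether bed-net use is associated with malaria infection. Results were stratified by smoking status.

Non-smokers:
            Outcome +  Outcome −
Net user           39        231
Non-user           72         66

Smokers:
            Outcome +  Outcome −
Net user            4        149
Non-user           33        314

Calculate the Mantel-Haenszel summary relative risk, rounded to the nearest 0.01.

0.28

RR_MH = Σ(aᵢ·n₀ᵢ/nᵢ) / Σ(cᵢ·n₁ᵢ/nᵢ), with n₁ᵢ = aᵢ+bᵢ (exposed), n₀ᵢ = cᵢ+dᵢ (unexposed), nᵢ = n₁ᵢ+n₀ᵢ.
Stratum 1 (Non-smokers): n₁ = 270, n₀ = 138, n = 408; a·n₀/n = 39·138/408 = 13.1912; c·n₁/n = 72·270/408 = 47.6471
Stratum 2 (Smokers): n₁ = 153, n₀ = 347, n = 500; a·n₀/n = 4·347/500 = 2.7760; c·n₁/n = 33·153/500 = 10.0980
RR_MH = (13.1912 + 2.7760) / (47.6471 + 10.0980) = 15.9672 / 57.7451 = 0.27651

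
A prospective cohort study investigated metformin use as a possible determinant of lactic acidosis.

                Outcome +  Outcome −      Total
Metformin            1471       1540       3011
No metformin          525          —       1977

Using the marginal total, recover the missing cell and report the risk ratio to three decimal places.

The missing cell is in the unexposed row: 1977 − 525 = 1452.
So a = 1471, b = 1540, c = 525, d = 1452.
RR = [a/(a+b)] / [c/(c+d)] = (1471/3011) / (525/1977) = 0.48854/0.26555 = 1.83971

1.840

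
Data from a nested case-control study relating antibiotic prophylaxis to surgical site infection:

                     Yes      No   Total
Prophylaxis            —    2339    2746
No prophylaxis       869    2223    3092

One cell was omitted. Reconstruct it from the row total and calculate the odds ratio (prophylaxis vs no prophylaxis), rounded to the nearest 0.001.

0.445

The missing cell is in the exposed row: 2746 − 2339 = 407.
So a = 407, b = 2339, c = 869, d = 2223.
OR = (a·d)/(b·c) = (407 × 2223) / (2339 × 869) = 904761 / 2032591 = 0.44513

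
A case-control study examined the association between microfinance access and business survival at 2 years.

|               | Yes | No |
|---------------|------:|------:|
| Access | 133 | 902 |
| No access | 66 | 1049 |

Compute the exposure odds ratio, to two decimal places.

2.34

Cells: a = 133, b = 902, c = 66, d = 1049.
OR = (a·d)/(b·c) = (133 × 1049) / (902 × 66) = 139517 / 59532 = 2.34356
The odds of business survival at 2 years are about 2.34 times as high in the access group.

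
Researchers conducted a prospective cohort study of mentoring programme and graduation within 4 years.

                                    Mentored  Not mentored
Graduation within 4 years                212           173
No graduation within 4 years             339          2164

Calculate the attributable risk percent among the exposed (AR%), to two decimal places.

80.76

Reading the table with exposure as columns: a = 212 (Mentored, case), b = 339 (Mentored, non-case), c = 173 (Not mentored, case), d = 2164.
Risk in exposed = 212/551 = 0.38475; risk in unexposed = 173/2337 = 0.07403.
RR = 0.38475/0.07403 = 5.19753
AR% = (RR − 1)/RR × 100 = (5.19753 − 1)/5.19753 × 100 = 80.7601%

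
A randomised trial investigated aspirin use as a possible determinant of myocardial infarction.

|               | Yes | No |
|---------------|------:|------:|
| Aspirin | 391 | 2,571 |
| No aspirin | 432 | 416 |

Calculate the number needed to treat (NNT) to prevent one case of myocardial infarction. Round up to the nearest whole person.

Risk in treated group = 391/2962 = 0.13201; risk in control = 432/848 = 0.50943.
Absolute risk reduction = 0.50943 − 0.13201 = 0.37743
NNT = 1 / ARR = 1 / 0.37743 = 2.650 → round up → 3

3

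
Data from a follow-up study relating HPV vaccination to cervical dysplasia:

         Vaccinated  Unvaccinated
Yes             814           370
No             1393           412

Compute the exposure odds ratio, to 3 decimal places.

Reading the table with exposure as columns: a = 814 (Vaccinated, case), b = 1393 (Vaccinated, non-case), c = 370 (Unvaccinated, case), d = 412.
OR = (a·d)/(b·c) = (814 × 412) / (1393 × 370) = 335368 / 515410 = 0.65068
Exposure is associated with lower odds of cervical dysplasia (OR = 0.65 < 1).

0.651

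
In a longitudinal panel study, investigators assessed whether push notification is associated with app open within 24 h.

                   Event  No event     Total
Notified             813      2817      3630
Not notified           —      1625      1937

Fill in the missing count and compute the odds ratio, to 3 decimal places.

The missing cell is in the unexposed row: 1937 − 1625 = 312.
So a = 813, b = 2817, c = 312, d = 1625.
OR = (a·d)/(b·c) = (813 × 1625) / (2817 × 312) = 1321125 / 878904 = 1.50315

1.503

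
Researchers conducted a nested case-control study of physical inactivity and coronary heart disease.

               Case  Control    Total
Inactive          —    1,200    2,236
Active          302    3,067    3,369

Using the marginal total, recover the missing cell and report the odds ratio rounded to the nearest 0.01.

The missing cell is in the exposed row: 2236 − 1200 = 1036.
So a = 1036, b = 1200, c = 302, d = 3067.
OR = (a·d)/(b·c) = (1036 × 3067) / (1200 × 302) = 3177412 / 362400 = 8.76769

8.77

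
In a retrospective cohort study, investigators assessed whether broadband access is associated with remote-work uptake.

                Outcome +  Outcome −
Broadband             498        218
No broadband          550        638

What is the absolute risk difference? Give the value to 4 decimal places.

0.2326

Cells: a = 498, b = 218, c = 550, d = 638.
Risk in exposed = 498/716 = 0.695531; risk in unexposed = 550/1188 = 0.462963.
Risk difference = 0.695531 − 0.462963 = 0.232568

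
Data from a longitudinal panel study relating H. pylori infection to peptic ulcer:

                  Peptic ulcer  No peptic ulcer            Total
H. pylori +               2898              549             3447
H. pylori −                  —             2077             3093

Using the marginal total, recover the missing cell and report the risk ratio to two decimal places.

2.56

The missing cell is in the unexposed row: 3093 − 2077 = 1016.
So a = 2898, b = 549, c = 1016, d = 2077.
RR = [a/(a+b)] / [c/(c+d)] = (2898/3447) / (1016/3093) = 0.84073/0.32848 = 2.55943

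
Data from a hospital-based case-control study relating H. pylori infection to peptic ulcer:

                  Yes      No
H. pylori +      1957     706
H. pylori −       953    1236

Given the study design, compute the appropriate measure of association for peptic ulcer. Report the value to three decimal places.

Cells: a = 1957, b = 706, c = 953, d = 1236.
This is a hospital-based case-control study: participants were sampled on outcome status, so risks in the source population cannot be estimated directly — relative risk is not valid here. The odds ratio is the appropriate measure.
OR = (a·d)/(b·c) = (1957 × 1236) / (706 × 953) = 2418852 / 672818 = 3.59511

3.595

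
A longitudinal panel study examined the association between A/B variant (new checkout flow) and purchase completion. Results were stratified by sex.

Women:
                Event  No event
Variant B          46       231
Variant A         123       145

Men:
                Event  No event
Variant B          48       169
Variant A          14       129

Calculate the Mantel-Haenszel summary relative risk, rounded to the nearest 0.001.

RR_MH = Σ(aᵢ·n₀ᵢ/nᵢ) / Σ(cᵢ·n₁ᵢ/nᵢ), with n₁ᵢ = aᵢ+bᵢ (exposed), n₀ᵢ = cᵢ+dᵢ (unexposed), nᵢ = n₁ᵢ+n₀ᵢ.
Stratum 1 (Women): n₁ = 277, n₀ = 268, n = 545; a·n₀/n = 46·268/545 = 22.6202; c·n₁/n = 123·277/545 = 62.5156
Stratum 2 (Men): n₁ = 217, n₀ = 143, n = 360; a·n₀/n = 48·143/360 = 19.0667; c·n₁/n = 14·217/360 = 8.4389
RR_MH = (22.6202 + 19.0667) / (62.5156 + 8.4389) = 41.6869 / 70.9545 = 0.58752

0.588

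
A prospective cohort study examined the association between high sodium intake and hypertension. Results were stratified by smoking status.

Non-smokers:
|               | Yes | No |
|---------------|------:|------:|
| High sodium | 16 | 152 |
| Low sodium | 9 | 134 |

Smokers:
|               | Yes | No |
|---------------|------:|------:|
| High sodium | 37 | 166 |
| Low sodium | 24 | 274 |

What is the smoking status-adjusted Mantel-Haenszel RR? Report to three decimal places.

2.013

RR_MH = Σ(aᵢ·n₀ᵢ/nᵢ) / Σ(cᵢ·n₁ᵢ/nᵢ), with n₁ᵢ = aᵢ+bᵢ (exposed), n₀ᵢ = cᵢ+dᵢ (unexposed), nᵢ = n₁ᵢ+n₀ᵢ.
Stratum 1 (Non-smokers): n₁ = 168, n₀ = 143, n = 311; a·n₀/n = 16·143/311 = 7.3569; c·n₁/n = 9·168/311 = 4.8617
Stratum 2 (Smokers): n₁ = 203, n₀ = 298, n = 501; a·n₀/n = 37·298/501 = 22.0080; c·n₁/n = 24·203/501 = 9.7246
RR_MH = (7.3569 + 22.0080) / (4.8617 + 9.7246) = 29.3649 / 14.5863 = 2.01319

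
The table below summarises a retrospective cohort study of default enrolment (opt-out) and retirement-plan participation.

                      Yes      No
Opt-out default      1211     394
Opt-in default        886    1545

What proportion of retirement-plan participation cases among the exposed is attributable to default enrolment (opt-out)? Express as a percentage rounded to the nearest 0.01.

51.70

Cells: a = 1211, b = 394, c = 886, d = 1545.
Risk in exposed = 1211/1605 = 0.75452; risk in unexposed = 886/2431 = 0.36446.
RR = 0.75452/0.36446 = 2.07024
AR% = (RR − 1)/RR × 100 = (2.07024 − 1)/2.07024 × 100 = 51.6964%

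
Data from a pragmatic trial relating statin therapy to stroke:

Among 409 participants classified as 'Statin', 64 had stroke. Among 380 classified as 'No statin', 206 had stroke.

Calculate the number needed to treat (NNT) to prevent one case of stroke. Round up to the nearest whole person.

3

Risk in treated group = 64/409 = 0.15648; risk in control = 206/380 = 0.54211.
Absolute risk reduction = 0.54211 − 0.15648 = 0.38563
NNT = 1 / ARR = 1 / 0.38563 = 2.593 → round up → 3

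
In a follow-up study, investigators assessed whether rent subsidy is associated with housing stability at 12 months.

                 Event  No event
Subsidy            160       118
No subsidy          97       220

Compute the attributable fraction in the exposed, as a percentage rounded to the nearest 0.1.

Cells: a = 160, b = 118, c = 97, d = 220.
Risk in exposed = 160/278 = 0.57554; risk in unexposed = 97/317 = 0.30599.
RR = 0.57554/0.30599 = 1.88089
AR% = (RR − 1)/RR × 100 = (1.88089 − 1)/1.88089 × 100 = 46.8336%

46.8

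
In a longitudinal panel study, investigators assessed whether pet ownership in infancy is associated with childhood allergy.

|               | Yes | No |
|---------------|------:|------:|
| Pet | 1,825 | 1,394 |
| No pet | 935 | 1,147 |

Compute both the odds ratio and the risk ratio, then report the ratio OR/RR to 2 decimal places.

Cells: a = 1825, b = 1394, c = 935, d = 1147.
OR = (1825·1147)/(1394·935) = 2093275/1303390 = 1.60602
Risk in exposed = 1825/3219 = 0.56695; risk in unexposed = 935/2082 = 0.44909; RR = 1.26244
OR/RR = 1.60602 / 1.26244 = 1.27216
The outcome is not rare, so the OR lies further from 1 than the RR.

1.27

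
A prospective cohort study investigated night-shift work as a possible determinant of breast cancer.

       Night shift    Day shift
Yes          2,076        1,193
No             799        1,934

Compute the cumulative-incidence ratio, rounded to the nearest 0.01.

Reading the table with exposure as columns: a = 2076 (Night shift, case), b = 799 (Night shift, non-case), c = 1193 (Day shift, case), d = 1934.
Risk in exposed = 2076/2875 = 0.72209; risk in unexposed = 1193/3127 = 0.38152.
RR = 0.72209 / 0.38152 = 1.89268
The risk among the exposed is 1.89 times that among the unexposed.

1.89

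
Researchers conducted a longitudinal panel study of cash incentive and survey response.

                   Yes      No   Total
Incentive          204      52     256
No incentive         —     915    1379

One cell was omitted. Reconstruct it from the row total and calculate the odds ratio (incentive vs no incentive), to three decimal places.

The missing cell is in the unexposed row: 1379 − 915 = 464.
So a = 204, b = 52, c = 464, d = 915.
OR = (a·d)/(b·c) = (204 × 915) / (52 × 464) = 186660 / 24128 = 7.73624

7.736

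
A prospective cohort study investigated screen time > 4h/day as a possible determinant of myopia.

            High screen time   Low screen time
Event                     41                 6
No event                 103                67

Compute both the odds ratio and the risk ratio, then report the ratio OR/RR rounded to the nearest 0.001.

Reading the table with exposure as columns: a = 41 (High screen time, case), b = 103 (High screen time, non-case), c = 6 (Low screen time, case), d = 67.
OR = (41·67)/(103·6) = 2747/618 = 4.44498
Risk in exposed = 41/144 = 0.28472; risk in unexposed = 6/73 = 0.08219; RR = 3.46412
OR/RR = 4.44498 / 3.46412 = 1.28315
The outcome is not rare, so the OR lies further from 1 than the RR.

1.283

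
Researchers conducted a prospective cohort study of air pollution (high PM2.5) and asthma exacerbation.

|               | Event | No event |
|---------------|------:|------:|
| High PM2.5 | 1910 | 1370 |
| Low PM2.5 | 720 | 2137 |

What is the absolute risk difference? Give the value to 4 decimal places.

Cells: a = 1910, b = 1370, c = 720, d = 2137.
Risk in exposed = 1910/3280 = 0.582317; risk in unexposed = 720/2857 = 0.252013.
Risk difference = 0.582317 − 0.252013 = 0.330304

0.3303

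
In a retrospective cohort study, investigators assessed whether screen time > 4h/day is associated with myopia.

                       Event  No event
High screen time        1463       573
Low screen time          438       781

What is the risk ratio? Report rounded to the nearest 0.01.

2.00

Cells: a = 1463, b = 573, c = 438, d = 781.
Risk in exposed = 1463/2036 = 0.71857; risk in unexposed = 438/1219 = 0.35931.
RR = 0.71857 / 0.35931 = 1.99984
The risk among the exposed is 2.00 times that among the unexposed.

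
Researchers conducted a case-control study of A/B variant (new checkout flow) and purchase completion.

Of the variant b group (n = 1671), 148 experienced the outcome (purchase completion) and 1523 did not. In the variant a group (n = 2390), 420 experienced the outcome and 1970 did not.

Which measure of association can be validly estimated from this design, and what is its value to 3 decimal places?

0.456

From the description: a = 148, b = 1523, c = 420, d = 1970.
This is a case-control study: participants were sampled on outcome status, so risks in the source population cannot be estimated directly — relative risk is not valid here. The odds ratio is the appropriate measure.
OR = (a·d)/(b·c) = (148 × 1970) / (1523 × 420) = 291560 / 639660 = 0.45580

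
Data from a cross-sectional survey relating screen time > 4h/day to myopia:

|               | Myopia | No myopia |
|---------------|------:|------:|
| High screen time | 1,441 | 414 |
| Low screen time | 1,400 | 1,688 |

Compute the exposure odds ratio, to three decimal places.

Cells: a = 1441, b = 414, c = 1400, d = 1688.
OR = (a·d)/(b·c) = (1441 × 1688) / (414 × 1400) = 2432408 / 579600 = 4.19670
The odds of myopia are about 4.20 times as high in the high screen time group.

4.197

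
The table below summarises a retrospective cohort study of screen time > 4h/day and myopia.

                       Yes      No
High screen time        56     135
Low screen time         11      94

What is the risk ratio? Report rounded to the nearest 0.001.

2.799

Cells: a = 56, b = 135, c = 11, d = 94.
Risk in exposed = 56/191 = 0.29319; risk in unexposed = 11/105 = 0.10476.
RR = 0.29319 / 0.10476 = 2.79867
The risk among the exposed is 2.80 times that among the unexposed.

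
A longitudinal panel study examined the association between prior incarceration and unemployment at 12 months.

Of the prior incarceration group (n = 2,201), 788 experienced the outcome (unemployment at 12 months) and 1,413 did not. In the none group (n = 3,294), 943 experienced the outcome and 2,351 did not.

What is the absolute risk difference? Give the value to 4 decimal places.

0.0717

From the description: a = 788, b = 1413, c = 943, d = 2351.
Risk in exposed = 788/2201 = 0.358019; risk in unexposed = 943/3294 = 0.286278.
Risk difference = 0.358019 − 0.286278 = 0.071741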